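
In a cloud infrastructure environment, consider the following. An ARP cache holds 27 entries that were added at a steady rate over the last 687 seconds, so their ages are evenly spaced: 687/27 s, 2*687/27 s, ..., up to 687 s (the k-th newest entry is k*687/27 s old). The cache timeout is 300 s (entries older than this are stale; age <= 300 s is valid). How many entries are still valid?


Ages are k * 687/27 s for k = 1..27 (spacing = 25.4444 s).
Entry k is valid iff k * 687/27 <= 300 iff k <= 27 * 300 / 687 = 11.7904
n_valid = floor(11.7904) = 11
(n_stale = 27 - 11 = 16)

11


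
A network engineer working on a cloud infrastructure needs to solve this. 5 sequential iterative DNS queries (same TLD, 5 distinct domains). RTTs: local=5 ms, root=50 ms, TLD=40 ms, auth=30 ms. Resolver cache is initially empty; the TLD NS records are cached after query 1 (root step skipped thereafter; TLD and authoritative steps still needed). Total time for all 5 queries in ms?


Lookup 1 (cold cache): local + root + TLD + auth = 5 + 50 + 40 + 30 = 125 ms
Lookups 2..5 (TLD NS cached -> skip root; new domain -> still ask TLD and auth): local + TLD + auth = 5 + 40 + 30 = 75 ms each
Remaining 4 lookups: 4 * 75 = 300 ms
Total = 125 + 300 = 425 ms

425


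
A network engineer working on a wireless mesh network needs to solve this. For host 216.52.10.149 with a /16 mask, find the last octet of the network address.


Given: IP = 216.52.10.149, prefix = /16
Subnet mask = 255.255.0.0
Last octet of IP: 149
Last octet of mask: 0
Network last octet = 149 AND 0 = 0

0


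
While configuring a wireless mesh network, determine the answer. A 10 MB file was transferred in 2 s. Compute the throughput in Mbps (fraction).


Given: file = 10 MB, time = 2 s
File in Mb = 10 * 8 = 80 Mb
Throughput = 80 / 2 Mbps
Throughput = 40 Mbps

40


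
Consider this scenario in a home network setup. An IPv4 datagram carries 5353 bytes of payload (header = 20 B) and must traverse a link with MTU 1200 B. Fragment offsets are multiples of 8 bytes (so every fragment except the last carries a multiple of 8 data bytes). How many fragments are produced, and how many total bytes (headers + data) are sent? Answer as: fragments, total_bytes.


Max data per non-final fragment = floor((MTU - header)/8)*8 = floor((1200 - 20)/8)*8 = floor(1180/8)*8 = 1176 B
Final fragment needs no 8-byte alignment: it can carry up to MTU - header = 1180 B
Non-final fragments needed = ceil((payload - 1180) / 1176) = ceil(4173/1176) = ceil(3.5485) = 4
Number of fragments = 4 + 1 = 5
Fragment sizes (data): 4 * 1176 B + 649 B (last, 649 <= 1180 OK)
Total bytes sent = payload + n_frags * header = 5353 + 5*20 = 5353 + 100 = 5453 B

5, 5453


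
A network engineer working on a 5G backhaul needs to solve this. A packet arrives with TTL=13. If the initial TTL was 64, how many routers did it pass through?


Given: initial TTL = 64, received TTL = 13
Hops = initial TTL - received TTL
Hops = 64 - 13 = 51

51


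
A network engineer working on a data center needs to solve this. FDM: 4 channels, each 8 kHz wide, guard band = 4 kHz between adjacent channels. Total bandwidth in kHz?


Given: 4 channels, 8 kHz each, guard = 4 kHz
Channel bandwidth = 4 * 8 = 32 kHz
Guard bands = 3 gaps * 4 kHz = 12 kHz
Total = 32 + 12 = 44 kHz

44


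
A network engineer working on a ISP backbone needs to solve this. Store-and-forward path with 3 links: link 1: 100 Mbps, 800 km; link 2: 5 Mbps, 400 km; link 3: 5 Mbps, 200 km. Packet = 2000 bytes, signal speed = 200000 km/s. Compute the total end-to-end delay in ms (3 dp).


Packet = 2000 bytes = 16000 bits. Store-and-forward: sum (t_trans + t_prop) per link.
Link 1: t_trans = 16000/(100*10^6) s = 0.1600 ms; t_prop = 800/200000 s = 4.0000 ms; subtotal = 4.1600 ms
Link 2: t_trans = 16000/(5*10^6) s = 3.2000 ms; t_prop = 400/200000 s = 2.0000 ms; subtotal = 5.2000 ms
Link 3: t_trans = 16000/(5*10^6) s = 3.2000 ms; t_prop = 200/200000 s = 1.0000 ms; subtotal = 4.2000 ms
End-to-end = 4.1600 + 5.2000 + 4.2000 = 13.5600 ms -> 13.560 ms (3 dp)

13.560


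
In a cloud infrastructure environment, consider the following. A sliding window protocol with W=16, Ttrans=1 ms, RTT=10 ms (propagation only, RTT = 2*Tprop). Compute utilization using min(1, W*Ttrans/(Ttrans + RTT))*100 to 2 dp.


Given: W = 16, Ttrans = 1 ms, RTT = 10 ms (= 2 * Tprop, Tprop = 5 ms)
Cycle time = Ttrans + RTT = 1 + 10 = 11 ms (first packet sent until its ACK returns)
W * Ttrans = 16 * 1 = 16 ms of sending per cycle
W * Ttrans / (Ttrans + RTT) = 16 / 11 = 1.454545
U = min(1, 1.454545) = 1.000000
U% = 100.00%

100.00


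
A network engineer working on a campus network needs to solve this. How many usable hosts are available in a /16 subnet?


Given: subnet mask /16
Host bits = 32 - 16 = 16
Total addresses = 2^16 = 65536
Usable hosts = 65536 - 2 (network + broadcast) = 65534

65534


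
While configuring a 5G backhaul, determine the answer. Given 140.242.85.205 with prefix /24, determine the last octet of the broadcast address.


Given: IP = 140.242.85.205, prefix = /24
Host bits = 32 - 24 = 8
Network last octet = 205 AND mask = 0
Host part size = 2^8 - 1 = 255
Broadcast last octet = 0 OR 255 = 255

255


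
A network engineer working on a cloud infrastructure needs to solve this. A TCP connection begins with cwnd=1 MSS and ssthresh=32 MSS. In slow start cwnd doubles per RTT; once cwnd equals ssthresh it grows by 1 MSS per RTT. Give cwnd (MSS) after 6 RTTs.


RTT 0: cwnd = 1 MSS (initial)
RTT 1: cwnd = 2 MSS (slow start, doubled)
RTT 2: cwnd = 4 MSS (slow start, doubled)
RTT 3: cwnd = 8 MSS (slow start, doubled)
RTT 4: cwnd = 16 MSS (slow start, doubled)
RTT 5: cwnd = 32 MSS (slow start, doubled)
RTT 6: cwnd = 33 MSS (congestion avoidance, +1)

33


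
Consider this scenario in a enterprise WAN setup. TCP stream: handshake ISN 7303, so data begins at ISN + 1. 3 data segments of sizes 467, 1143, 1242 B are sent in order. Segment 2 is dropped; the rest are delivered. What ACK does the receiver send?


SYN uses sequence number 7303; first data byte = ISN + 1 = 7304.
Segment 1: SEQ = 7304, len = 467 B, covers [7304, 7770]
Segment 2: SEQ = 7771, len = 1143 B, covers [7771, 8913] [LOST]
Segment 3: SEQ = 8914, len = 1242 B, covers [8914, 10155]
In-order data received: bytes [7304, 7770] (segments 1..1).
Segment 2 missing -> gap begins at byte 7771; later segments buffered out of order.
Cumulative ACK = next expected in-order byte = 7304 + 467 = 7771

7771


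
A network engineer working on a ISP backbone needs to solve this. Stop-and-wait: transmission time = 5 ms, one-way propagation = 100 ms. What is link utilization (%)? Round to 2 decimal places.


Given: Ttrans = 5 ms, Tprop = 100 ms
RTT = 2 * Tprop = 2 * 100 = 200 ms
U = Ttrans / (Ttrans + RTT)
U = 5 / (5 + 200)
U = 5 / 205 = 0.02439
U% = 2.44%

2.44


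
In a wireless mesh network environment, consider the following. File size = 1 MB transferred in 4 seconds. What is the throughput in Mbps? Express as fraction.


Given: file = 1 MB, time = 4 s
File in Mb = 1 * 8 = 8 Mb
Throughput = 8 / 4 Mbps
Throughput = 2 Mbps

2


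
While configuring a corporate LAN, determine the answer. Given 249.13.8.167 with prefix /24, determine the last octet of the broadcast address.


Given: IP = 249.13.8.167, prefix = /24
Host bits = 32 - 24 = 8
Network last octet = 167 AND mask = 0
Host part size = 2^8 - 1 = 255
Broadcast last octet = 0 OR 255 = 255

255


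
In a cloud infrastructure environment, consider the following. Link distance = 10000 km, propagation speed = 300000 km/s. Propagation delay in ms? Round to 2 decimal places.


Given: distance = 10000 km, speed = 300000 km/s
Delay = distance / speed = 10000 / 300000 seconds
Delay in ms = 10000 * 1000 / 300000
Delay = 33.3333 ms
Rounded to 2 dp = 33.33 ms

33.33


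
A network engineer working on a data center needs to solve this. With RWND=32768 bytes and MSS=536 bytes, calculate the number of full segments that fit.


Given: RWND = 32768 bytes, MSS = 536 bytes
Full segments = floor(RWND / MSS)
Full segments = floor(32768 / 536)
Full segments = floor(61.1343) = 61

61


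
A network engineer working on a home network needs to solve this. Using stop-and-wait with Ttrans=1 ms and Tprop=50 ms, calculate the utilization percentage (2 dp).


Given: Ttrans = 1 ms, Tprop = 50 ms
RTT = 2 * Tprop = 2 * 50 = 100 ms
U = Ttrans / (Ttrans + RTT)
U = 1 / (1 + 100)
U = 1 / 101 = 0.009901
U% = 0.99%

0.99


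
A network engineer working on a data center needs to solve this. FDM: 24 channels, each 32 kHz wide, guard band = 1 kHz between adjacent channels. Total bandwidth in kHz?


Given: 24 channels, 32 kHz each, guard = 1 kHz
Channel bandwidth = 24 * 32 = 768 kHz
Guard bands = 23 gaps * 1 kHz = 23 kHz
Total = 768 + 23 = 791 kHz

791


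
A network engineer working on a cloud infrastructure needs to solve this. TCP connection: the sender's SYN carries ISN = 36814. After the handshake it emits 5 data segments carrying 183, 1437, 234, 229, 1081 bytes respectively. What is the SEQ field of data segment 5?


The SYN occupies sequence number ISN = 36814, so the first data byte is ISN + 1 = 36815.
SEQ of data segment i = (ISN + 1) + sum of payload sizes of segments 1..i-1.
Segment 1: SEQ = 36815, payload = 183 bytes
Segment 2: SEQ = 36998, payload = 1437 bytes
Segment 3: SEQ = 38435, payload = 234 bytes
Segment 4: SEQ = 38669, payload = 229 bytes
Segment 5: SEQ = 38898, payload = 1081 bytes
SEQ of segment 5 = 36815 + 183 + 1437 + 234 + 229 = 38898

38898


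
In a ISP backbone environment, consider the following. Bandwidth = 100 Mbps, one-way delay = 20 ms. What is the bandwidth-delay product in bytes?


Given: bandwidth = 100 Mbps, delay = 20 ms
BDP in bits = 100 * 10^6 * 20 / 1000
BDP in bits = 2000000
BDP in bytes = 2000000 / 8 = 250000

250000


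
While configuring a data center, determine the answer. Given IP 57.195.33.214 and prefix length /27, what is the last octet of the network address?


Given: IP = 57.195.33.214, prefix = /27
Subnet mask = 255.255.255.224
Last octet of IP: 214
Last octet of mask: 224
Network last octet = 214 AND 224 = 192

192


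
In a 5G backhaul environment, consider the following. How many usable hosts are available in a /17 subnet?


Given: subnet mask /17
Host bits = 32 - 17 = 15
Total addresses = 2^15 = 32768
Usable hosts = 32768 - 2 (network + broadcast) = 32766

32766


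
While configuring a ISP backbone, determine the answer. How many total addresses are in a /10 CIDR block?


Given: CIDR prefix /10
Host bits = 32 - 10 = 22
Total addresses = 2^22 = 4194304

4194304


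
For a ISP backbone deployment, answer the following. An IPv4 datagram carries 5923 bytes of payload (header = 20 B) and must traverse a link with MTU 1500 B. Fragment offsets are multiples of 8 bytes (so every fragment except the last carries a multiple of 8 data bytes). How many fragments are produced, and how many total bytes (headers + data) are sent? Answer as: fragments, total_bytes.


Max data per non-final fragment = floor((MTU - header)/8)*8 = floor((1500 - 20)/8)*8 = floor(1480/8)*8 = 1480 B
Final fragment needs no 8-byte alignment: it can carry up to MTU - header = 1480 B
Non-final fragments needed = ceil((payload - 1480) / 1480) = ceil(4443/1480) = ceil(3.0020) = 4
Number of fragments = 4 + 1 = 5
Fragment sizes (data): 4 * 1480 B + 3 B (last, 3 <= 1480 OK)
Total bytes sent = payload + n_frags * header = 5923 + 5*20 = 5923 + 100 = 6023 B

5, 6023


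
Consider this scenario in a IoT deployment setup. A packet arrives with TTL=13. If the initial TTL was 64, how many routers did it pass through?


Given: initial TTL = 64, received TTL = 13
Hops = initial TTL - received TTL
Hops = 64 - 13 = 51

51


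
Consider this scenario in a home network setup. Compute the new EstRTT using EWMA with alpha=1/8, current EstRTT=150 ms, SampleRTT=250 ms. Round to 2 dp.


Given: EstRTT = 150 ms, SampleRTT = 250 ms, alpha = 1/8
New EstRTT = (1 - alpha) * EstRTT + alpha * SampleRTT
(7/8) * 150 = 131.25
(1/8) * 250 = 31.25
New EstRTT = 131.25 + 31.25 = 162.5 ms -> 162.50 ms (2 dp)

162.50


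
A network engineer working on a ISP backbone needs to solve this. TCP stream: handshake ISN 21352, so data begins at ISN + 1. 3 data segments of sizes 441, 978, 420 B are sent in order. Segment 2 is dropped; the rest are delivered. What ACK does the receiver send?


SYN uses sequence number 21352; first data byte = ISN + 1 = 21353.
Segment 1: SEQ = 21353, len = 441 B, covers [21353, 21793]
Segment 2: SEQ = 21794, len = 978 B, covers [21794, 22771] [LOST]
Segment 3: SEQ = 22772, len = 420 B, covers [22772, 23191]
In-order data received: bytes [21353, 21793] (segments 1..1).
Segment 2 missing -> gap begins at byte 21794; later segments buffered out of order.
Cumulative ACK = next expected in-order byte = 21353 + 441 = 21794

21794


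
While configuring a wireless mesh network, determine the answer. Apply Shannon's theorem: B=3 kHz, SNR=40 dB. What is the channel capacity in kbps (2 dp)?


Given: B = 3 kHz, SNR = 40 dB
SNR linear = 10^(40/10) = 10000
1 + SNR = 10001
log2(10001) = 13.2878566418
C = 3 * 1000 * 13.2878566418 = 39863.5699 bps
C = 39.863570 kbps -> 39.86 kbps (2 dp)

39.86


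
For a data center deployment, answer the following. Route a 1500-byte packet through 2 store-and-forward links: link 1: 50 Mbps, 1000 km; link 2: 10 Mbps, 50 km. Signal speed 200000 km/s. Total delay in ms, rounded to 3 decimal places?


Packet = 1500 bytes = 12000 bits. Store-and-forward: sum (t_trans + t_prop) per link.
Link 1: t_trans = 12000/(50*10^6) s = 0.2400 ms; t_prop = 1000/200000 s = 5.0000 ms; subtotal = 5.2400 ms
Link 2: t_trans = 12000/(10*10^6) s = 1.2000 ms; t_prop = 50/200000 s = 0.2500 ms; subtotal = 1.4500 ms
End-to-end = 5.2400 + 1.4500 = 6.6900 ms -> 6.690 ms (3 dp)

6.690


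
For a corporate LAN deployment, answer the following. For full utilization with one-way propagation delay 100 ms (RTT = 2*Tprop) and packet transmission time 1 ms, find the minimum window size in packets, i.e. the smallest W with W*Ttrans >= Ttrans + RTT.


Given: Ttrans = 1 ms, RTT = 200 ms (= 2 * Tprop, Tprop = 100 ms)
Time until first ACK returns = Ttrans + RTT = 1 + 200 = 201 ms
Need W * Ttrans >= Ttrans + RTT  ->  W >= (Ttrans + RTT) / Ttrans
(Ttrans + RTT) / Ttrans = 201 / 1 = 201
W_min = ceil(201) = 201

201


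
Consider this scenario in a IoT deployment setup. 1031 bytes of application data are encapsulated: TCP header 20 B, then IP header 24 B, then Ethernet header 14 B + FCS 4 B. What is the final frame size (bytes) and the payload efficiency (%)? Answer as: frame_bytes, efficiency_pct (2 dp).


TCP segment = 1031 + 20 = 1051 B
IP packet = 1051 + 24 = 1075 B
Ethernet frame = 1075 + 14 + 4 = 1093 B
Efficiency = app / frame = 1031 / 1093 = 0.943275 = 94.3275% -> 94.33% (2 dp)

1093, 94.33


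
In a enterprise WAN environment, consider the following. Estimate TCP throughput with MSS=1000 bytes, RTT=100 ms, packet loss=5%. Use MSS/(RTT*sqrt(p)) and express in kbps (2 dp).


Given: MSS = 1000 bytes, RTT = 100 ms, loss = 5%
RTT in seconds = 100 / 1000 = 0.1
Loss rate = 5% = 0.05
sqrt(loss) = sqrt(0.05) = 0.223606797750
Throughput (bytes/s) = 1000 / (0.1 * 0.223606797750) = 44721.3595
Throughput (kbps) = 44721.3595 * 8 / 1000 = 357.770876 -> 357.77 kbps (2 dp)

357.77


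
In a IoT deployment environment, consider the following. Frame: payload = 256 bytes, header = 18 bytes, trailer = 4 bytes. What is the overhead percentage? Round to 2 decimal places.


Given: payload = 256 B, header = 18 B, trailer = 4 B
Overhead bytes = header + trailer = 18 + 4 = 22
Total frame = payload + overhead = 256 + 22 = 278
Overhead % = 22 / 278 * 100 = 7.9137% -> 7.91% (2 dp)

7.91


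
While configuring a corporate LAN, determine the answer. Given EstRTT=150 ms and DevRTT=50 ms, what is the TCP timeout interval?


Given: EstRTT = 150 ms, DevRTT = 50 ms
Timeout = EstRTT + 4 * DevRTT
4 * DevRTT = 4 * 50 = 200
Timeout = 150 + 200 = 350 ms

350


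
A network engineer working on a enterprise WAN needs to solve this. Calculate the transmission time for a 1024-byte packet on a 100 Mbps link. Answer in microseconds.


Given: packet = 1024 bytes, bandwidth = 100 Mbps
Packet in bits = 1024 * 8 = 8192 bits
Bandwidth = 100 * 10^6 = 100000000 bps
Time = 8192 / 100000000 seconds
Time in us = 8192 * 10^6 / 100000000 = 81.92

81.92


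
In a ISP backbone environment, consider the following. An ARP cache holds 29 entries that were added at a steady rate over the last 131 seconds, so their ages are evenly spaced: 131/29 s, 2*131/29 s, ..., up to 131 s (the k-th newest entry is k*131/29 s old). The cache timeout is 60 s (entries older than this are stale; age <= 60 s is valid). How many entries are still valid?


Ages are k * 131/29 s for k = 1..29 (spacing = 4.5172 s).
Entry k is valid iff k * 131/29 <= 60 iff k <= 29 * 60 / 131 = 13.2824
n_valid = floor(13.2824) = 13
(n_stale = 29 - 13 = 16)

13


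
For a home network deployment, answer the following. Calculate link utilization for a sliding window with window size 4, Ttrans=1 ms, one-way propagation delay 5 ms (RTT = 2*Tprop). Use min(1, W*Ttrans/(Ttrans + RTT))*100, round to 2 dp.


Given: W = 4, Ttrans = 1 ms, RTT = 10 ms (= 2 * Tprop, Tprop = 5 ms)
Cycle time = Ttrans + RTT = 1 + 10 = 11 ms (first packet sent until its ACK returns)
W * Ttrans = 4 * 1 = 4 ms of sending per cycle
W * Ttrans / (Ttrans + RTT) = 4 / 11 = 0.363636
U = min(1, 0.363636) = 0.363636
U% = 36.36%

36.36


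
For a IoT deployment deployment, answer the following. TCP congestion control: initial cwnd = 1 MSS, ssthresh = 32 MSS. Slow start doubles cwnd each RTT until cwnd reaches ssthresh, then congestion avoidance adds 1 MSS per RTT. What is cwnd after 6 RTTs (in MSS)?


RTT 0: cwnd = 1 MSS (initial)
RTT 1: cwnd = 2 MSS (slow start, doubled)
RTT 2: cwnd = 4 MSS (slow start, doubled)
RTT 3: cwnd = 8 MSS (slow start, doubled)
RTT 4: cwnd = 16 MSS (slow start, doubled)
RTT 5: cwnd = 32 MSS (slow start, doubled)
RTT 6: cwnd = 33 MSS (congestion avoidance, +1)

33


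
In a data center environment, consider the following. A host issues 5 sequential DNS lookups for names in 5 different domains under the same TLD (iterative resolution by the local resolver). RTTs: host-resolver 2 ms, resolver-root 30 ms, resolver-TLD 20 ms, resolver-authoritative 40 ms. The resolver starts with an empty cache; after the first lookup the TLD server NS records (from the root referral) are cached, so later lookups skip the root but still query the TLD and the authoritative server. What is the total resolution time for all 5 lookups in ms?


Lookup 1 (cold cache): local + root + TLD + auth = 2 + 30 + 20 + 40 = 92 ms
Lookups 2..5 (TLD NS cached -> skip root; new domain -> still ask TLD and auth): local + TLD + auth = 2 + 20 + 40 = 62 ms each
Remaining 4 lookups: 4 * 62 = 248 ms
Total = 92 + 248 = 340 ms

340


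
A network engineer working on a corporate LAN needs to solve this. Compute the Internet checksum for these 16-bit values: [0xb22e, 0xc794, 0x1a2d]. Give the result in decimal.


Given words: [0xb22e, 0xc794, 0x1a2d]
Step 1: Sum all words
Raw sum = 45614 + 51092 + 6701 = 103407
Step 2: Fold carry: (37871 + 1) = 37872
One's complement = ~37872 & 0xFFFF = 27663

27663


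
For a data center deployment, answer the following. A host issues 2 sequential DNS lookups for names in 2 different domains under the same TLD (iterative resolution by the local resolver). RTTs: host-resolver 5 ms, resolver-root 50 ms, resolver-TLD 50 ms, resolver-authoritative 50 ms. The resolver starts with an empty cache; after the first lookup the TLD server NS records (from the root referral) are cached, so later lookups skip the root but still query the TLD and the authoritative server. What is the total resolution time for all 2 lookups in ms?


Lookup 1 (cold cache): local + root + TLD + auth = 5 + 50 + 50 + 50 = 155 ms
Lookups 2..2 (TLD NS cached -> skip root; new domain -> still ask TLD and auth): local + TLD + auth = 5 + 50 + 50 = 105 ms each
Remaining 1 lookups: 1 * 105 = 105 ms
Total = 155 + 105 = 260 ms

260


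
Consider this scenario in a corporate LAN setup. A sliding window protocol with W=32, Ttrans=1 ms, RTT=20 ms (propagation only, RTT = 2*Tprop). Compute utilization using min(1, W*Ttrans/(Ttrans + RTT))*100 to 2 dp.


Given: W = 32, Ttrans = 1 ms, RTT = 20 ms (= 2 * Tprop, Tprop = 10 ms)
Cycle time = Ttrans + RTT = 1 + 20 = 21 ms (first packet sent until its ACK returns)
W * Ttrans = 32 * 1 = 32 ms of sending per cycle
W * Ttrans / (Ttrans + RTT) = 32 / 21 = 1.523810
U = min(1, 1.523810) = 1.000000
U% = 100.00%

100.00


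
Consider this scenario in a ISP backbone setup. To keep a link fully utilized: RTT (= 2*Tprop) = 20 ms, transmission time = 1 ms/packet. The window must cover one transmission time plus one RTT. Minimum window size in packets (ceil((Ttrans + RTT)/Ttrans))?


Given: Ttrans = 1 ms, RTT = 20 ms (= 2 * Tprop, Tprop = 10 ms)
Time until first ACK returns = Ttrans + RTT = 1 + 20 = 21 ms
Need W * Ttrans >= Ttrans + RTT  ->  W >= (Ttrans + RTT) / Ttrans
(Ttrans + RTT) / Ttrans = 21 / 1 = 21
W_min = ceil(21) = 21

21


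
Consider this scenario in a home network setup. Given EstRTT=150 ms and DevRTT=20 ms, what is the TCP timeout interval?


Given: EstRTT = 150 ms, DevRTT = 20 ms
Timeout = EstRTT + 4 * DevRTT
4 * DevRTT = 4 * 20 = 80
Timeout = 150 + 80 = 230 ms

230


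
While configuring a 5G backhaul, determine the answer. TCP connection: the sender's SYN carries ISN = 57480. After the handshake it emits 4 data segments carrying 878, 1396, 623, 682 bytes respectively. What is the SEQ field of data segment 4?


The SYN occupies sequence number ISN = 57480, so the first data byte is ISN + 1 = 57481.
SEQ of data segment i = (ISN + 1) + sum of payload sizes of segments 1..i-1.
Segment 1: SEQ = 57481, payload = 878 bytes
Segment 2: SEQ = 58359, payload = 1396 bytes
Segment 3: SEQ = 59755, payload = 623 bytes
Segment 4: SEQ = 60378, payload = 682 bytes
SEQ of segment 4 = 57481 + 878 + 1396 + 623 = 60378

60378


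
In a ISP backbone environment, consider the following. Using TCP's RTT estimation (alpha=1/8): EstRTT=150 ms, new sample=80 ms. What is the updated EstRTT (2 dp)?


Given: EstRTT = 150 ms, SampleRTT = 80 ms, alpha = 1/8
New EstRTT = (1 - alpha) * EstRTT + alpha * SampleRTT
(7/8) * 150 = 131.25
(1/8) * 80 = 10
New EstRTT = 131.25 + 10 = 141.25 ms -> 141.25 ms (2 dp)

141.25


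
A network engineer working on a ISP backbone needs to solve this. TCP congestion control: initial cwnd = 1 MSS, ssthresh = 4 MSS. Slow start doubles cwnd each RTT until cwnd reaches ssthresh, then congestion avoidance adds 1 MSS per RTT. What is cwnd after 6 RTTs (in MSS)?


RTT 0: cwnd = 1 MSS (initial)
RTT 1: cwnd = 2 MSS (slow start, doubled)
RTT 2: cwnd = 4 MSS (slow start, doubled)
RTT 3: cwnd = 5 MSS (congestion avoidance, +1)
RTT 4: cwnd = 6 MSS (congestion avoidance, +1)
RTT 5: cwnd = 7 MSS (congestion avoidance, +1)
RTT 6: cwnd = 8 MSS (congestion avoidance, +1)

8


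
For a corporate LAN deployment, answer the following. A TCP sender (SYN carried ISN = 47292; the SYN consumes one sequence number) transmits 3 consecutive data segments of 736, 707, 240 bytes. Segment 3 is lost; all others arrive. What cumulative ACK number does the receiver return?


SYN uses sequence number 47292; first data byte = ISN + 1 = 47293.
Segment 1: SEQ = 47293, len = 736 B, covers [47293, 48028]
Segment 2: SEQ = 48029, len = 707 B, covers [48029, 48735]
Segment 3: SEQ = 48736, len = 240 B, covers [48736, 48975] [LOST]
In-order data received: bytes [47293, 48735] (segments 1..2).
Segment 3 missing -> gap begins at byte 48736.
Cumulative ACK = next expected in-order byte = 47293 + 736 + 707 = 48736

48736


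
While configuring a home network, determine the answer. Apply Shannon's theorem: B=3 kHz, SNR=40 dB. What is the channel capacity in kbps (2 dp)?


Given: B = 3 kHz, SNR = 40 dB
SNR linear = 10^(40/10) = 10000
1 + SNR = 10001
log2(10001) = 13.2878566418
C = 3 * 1000 * 13.2878566418 = 39863.5699 bps
C = 39.863570 kbps -> 39.86 kbps (2 dp)

39.86


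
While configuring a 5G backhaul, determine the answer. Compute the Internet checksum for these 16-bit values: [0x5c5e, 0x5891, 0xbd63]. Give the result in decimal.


Given words: [0x5c5e, 0x5891, 0xbd63]
Step 1: Sum all words
Raw sum = 23646 + 22673 + 48483 = 94802
Step 2: Fold carry: (29266 + 1) = 29267
One's complement = ~29267 & 0xFFFF = 36268

36268


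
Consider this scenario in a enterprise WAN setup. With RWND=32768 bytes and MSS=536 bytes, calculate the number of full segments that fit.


Given: RWND = 32768 bytes, MSS = 536 bytes
Full segments = floor(RWND / MSS)
Full segments = floor(32768 / 536)
Full segments = floor(61.1343) = 61

61


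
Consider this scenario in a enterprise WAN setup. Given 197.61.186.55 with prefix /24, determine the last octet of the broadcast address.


Given: IP = 197.61.186.55, prefix = /24
Host bits = 32 - 24 = 8
Network last octet = 55 AND mask = 0
Host part size = 2^8 - 1 = 255
Broadcast last octet = 0 OR 255 = 255

255


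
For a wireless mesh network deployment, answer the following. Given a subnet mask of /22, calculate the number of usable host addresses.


Given: subnet mask /22
Host bits = 32 - 22 = 10
Total addresses = 2^10 = 1024
Usable hosts = 1024 - 2 (network + broadcast) = 1022

1022


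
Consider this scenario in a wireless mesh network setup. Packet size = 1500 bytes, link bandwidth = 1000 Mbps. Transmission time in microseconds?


Given: packet = 1500 bytes, bandwidth = 1000 Mbps
Packet in bits = 1500 * 8 = 12000 bits
Bandwidth = 1000 * 10^6 = 1000000000 bps
Time = 12000 / 1000000000 seconds
Time in us = 12000 * 10^6 / 1000000000 = 12

12


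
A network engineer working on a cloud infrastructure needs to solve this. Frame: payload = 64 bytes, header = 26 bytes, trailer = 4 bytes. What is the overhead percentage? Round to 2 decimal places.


Given: payload = 64 B, header = 26 B, trailer = 4 B
Overhead bytes = header + trailer = 26 + 4 = 30
Total frame = payload + overhead = 64 + 30 = 94
Overhead % = 30 / 94 * 100 = 31.9149% -> 31.91% (2 dp)

31.91


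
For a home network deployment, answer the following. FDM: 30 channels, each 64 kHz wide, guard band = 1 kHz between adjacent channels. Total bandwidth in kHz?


Given: 30 channels, 64 kHz each, guard = 1 kHz
Channel bandwidth = 30 * 64 = 1920 kHz
Guard bands = 29 gaps * 1 kHz = 29 kHz
Total = 1920 + 29 = 1949 kHz

1949


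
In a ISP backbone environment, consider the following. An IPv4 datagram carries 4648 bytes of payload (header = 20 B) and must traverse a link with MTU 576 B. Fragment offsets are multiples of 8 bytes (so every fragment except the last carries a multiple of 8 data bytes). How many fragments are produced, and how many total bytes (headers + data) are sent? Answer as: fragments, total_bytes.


Max data per non-final fragment = floor((MTU - header)/8)*8 = floor((576 - 20)/8)*8 = floor(556/8)*8 = 552 B
Final fragment needs no 8-byte alignment: it can carry up to MTU - header = 556 B
Non-final fragments needed = ceil((payload - 556) / 552) = ceil(4092/552) = ceil(7.4130) = 8
Number of fragments = 8 + 1 = 9
Fragment sizes (data): 8 * 552 B + 232 B (last, 232 <= 556 OK)
Total bytes sent = payload + n_frags * header = 4648 + 9*20 = 4648 + 180 = 4828 B

9, 4828


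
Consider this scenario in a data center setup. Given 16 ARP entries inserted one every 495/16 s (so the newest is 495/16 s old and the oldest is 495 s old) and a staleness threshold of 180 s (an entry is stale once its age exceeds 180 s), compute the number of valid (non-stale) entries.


Ages are k * 495/16 s for k = 1..16 (spacing = 30.9375 s).
Entry k is valid iff k * 495/16 <= 180 iff k <= 16 * 180 / 495 = 5.8182
n_valid = floor(5.8182) = 5
(n_stale = 16 - 5 = 11)

5


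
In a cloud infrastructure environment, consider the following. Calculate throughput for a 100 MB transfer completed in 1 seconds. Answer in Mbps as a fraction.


Given: file = 100 MB, time = 1 s
File in Mb = 100 * 8 = 800 Mb
Throughput = 800 / 1 Mbps
Throughput = 800 Mbps

800


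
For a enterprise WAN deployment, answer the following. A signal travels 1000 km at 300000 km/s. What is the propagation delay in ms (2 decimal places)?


Given: distance = 1000 km, speed = 300000 km/s
Delay = distance / speed = 1000 / 300000 seconds
Delay in ms = 1000 * 1000 / 300000
Delay = 3.3333 ms
Rounded to 2 dp = 3.33 ms

3.33


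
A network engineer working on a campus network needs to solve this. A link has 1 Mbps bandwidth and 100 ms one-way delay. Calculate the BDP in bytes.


Given: bandwidth = 1 Mbps, delay = 100 ms
BDP in bits = 1 * 10^6 * 100 / 1000
BDP in bits = 100000
BDP in bytes = 100000 / 8 = 12500

12500


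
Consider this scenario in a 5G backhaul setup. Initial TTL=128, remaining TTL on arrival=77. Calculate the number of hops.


Given: initial TTL = 128, received TTL = 77
Hops = initial TTL - received TTL
Hops = 128 - 77 = 51

51


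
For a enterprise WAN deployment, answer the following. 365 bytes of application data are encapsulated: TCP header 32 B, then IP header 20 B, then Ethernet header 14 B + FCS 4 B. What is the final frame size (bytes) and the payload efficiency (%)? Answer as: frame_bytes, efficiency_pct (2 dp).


TCP segment = 365 + 32 = 397 B
IP packet = 397 + 20 = 417 B
Ethernet frame = 417 + 14 + 4 = 435 B
Efficiency = app / frame = 365 / 435 = 0.839080 = 83.9080% -> 83.91% (2 dp)

435, 83.91


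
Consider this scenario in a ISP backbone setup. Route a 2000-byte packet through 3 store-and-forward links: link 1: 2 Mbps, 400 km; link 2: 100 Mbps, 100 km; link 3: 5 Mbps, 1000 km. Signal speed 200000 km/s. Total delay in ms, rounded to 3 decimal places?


Packet = 2000 bytes = 16000 bits. Store-and-forward: sum (t_trans + t_prop) per link.
Link 1: t_trans = 16000/(2*10^6) s = 8.0000 ms; t_prop = 400/200000 s = 2.0000 ms; subtotal = 10.0000 ms
Link 2: t_trans = 16000/(100*10^6) s = 0.1600 ms; t_prop = 100/200000 s = 0.5000 ms; subtotal = 0.6600 ms
Link 3: t_trans = 16000/(5*10^6) s = 3.2000 ms; t_prop = 1000/200000 s = 5.0000 ms; subtotal = 8.2000 ms
End-to-end = 10.0000 + 0.6600 + 8.2000 = 18.8600 ms -> 18.860 ms (3 dp)

18.860


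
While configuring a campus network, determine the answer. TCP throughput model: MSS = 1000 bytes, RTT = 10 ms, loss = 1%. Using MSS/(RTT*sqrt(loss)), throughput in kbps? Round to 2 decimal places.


Given: MSS = 1000 bytes, RTT = 10 ms, loss = 1%
RTT in seconds = 10 / 1000 = 0.01
Loss rate = 1% = 0.01
sqrt(loss) = sqrt(0.01) = 0.1
Throughput (bytes/s) = 1000 / (0.01 * 0.1) = 1000000.0000
Throughput (kbps) = 1000000.0000 * 8 / 1000 = 8000.000000 -> 8000.00 kbps (2 dp)

8000.00


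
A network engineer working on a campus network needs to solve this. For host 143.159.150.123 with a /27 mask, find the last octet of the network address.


Given: IP = 143.159.150.123, prefix = /27
Subnet mask = 255.255.255.224
Last octet of IP: 123
Last octet of mask: 224
Network last octet = 123 AND 224 = 96

96


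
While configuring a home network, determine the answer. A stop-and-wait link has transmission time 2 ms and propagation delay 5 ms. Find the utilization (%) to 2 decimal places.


Given: Ttrans = 2 ms, Tprop = 5 ms
RTT = 2 * Tprop = 2 * 5 = 10 ms
U = Ttrans / (Ttrans + RTT)
U = 2 / (2 + 10)
U = 2 / 12 = 0.166667
U% = 16.67%

16.67


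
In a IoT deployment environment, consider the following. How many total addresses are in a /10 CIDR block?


Given: CIDR prefix /10
Host bits = 32 - 10 = 22
Total addresses = 2^22 = 4194304

4194304


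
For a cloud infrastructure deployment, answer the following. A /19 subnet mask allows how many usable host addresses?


Given: subnet mask /19
Host bits = 32 - 19 = 13
Total addresses = 2^13 = 8192
Usable hosts = 8192 - 2 (network + broadcast) = 8190

8190


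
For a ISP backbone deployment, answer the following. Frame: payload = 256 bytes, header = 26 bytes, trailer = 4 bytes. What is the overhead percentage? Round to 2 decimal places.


Given: payload = 256 B, header = 26 B, trailer = 4 B
Overhead bytes = header + trailer = 26 + 4 = 30
Total frame = payload + overhead = 256 + 30 = 286
Overhead % = 30 / 286 * 100 = 10.4895% -> 10.49% (2 dp)

10.49


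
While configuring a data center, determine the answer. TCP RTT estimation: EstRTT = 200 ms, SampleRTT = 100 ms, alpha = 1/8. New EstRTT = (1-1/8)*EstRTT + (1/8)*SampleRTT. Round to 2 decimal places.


Given: EstRTT = 200 ms, SampleRTT = 100 ms, alpha = 1/8
New EstRTT = (1 - alpha) * EstRTT + alpha * SampleRTT
(7/8) * 200 = 175
(1/8) * 100 = 12.5
New EstRTT = 175 + 12.5 = 187.5 ms -> 187.50 ms (2 dp)

187.50


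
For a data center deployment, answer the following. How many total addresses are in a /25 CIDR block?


Given: CIDR prefix /25
Host bits = 32 - 25 = 7
Total addresses = 2^7 = 128

128


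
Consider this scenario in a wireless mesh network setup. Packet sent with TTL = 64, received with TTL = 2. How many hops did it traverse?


Given: initial TTL = 64, received TTL = 2
Hops = initial TTL - received TTL
Hops = 64 - 2 = 62

62


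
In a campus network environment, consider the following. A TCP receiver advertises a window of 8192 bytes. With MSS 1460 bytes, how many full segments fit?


Given: RWND = 8192 bytes, MSS = 1460 bytes
Full segments = floor(RWND / MSS)
Full segments = floor(8192 / 1460)
Full segments = floor(5.611) = 5

5


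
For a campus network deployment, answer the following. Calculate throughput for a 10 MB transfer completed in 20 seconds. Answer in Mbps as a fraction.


Given: file = 10 MB, time = 20 s
File in Mb = 10 * 8 = 80 Mb
Throughput = 80 / 20 Mbps
Throughput = 4 Mbps

4


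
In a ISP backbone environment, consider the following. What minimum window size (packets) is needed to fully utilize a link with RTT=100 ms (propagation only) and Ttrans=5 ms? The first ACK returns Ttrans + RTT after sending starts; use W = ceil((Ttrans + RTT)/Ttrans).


Given: Ttrans = 5 ms, RTT = 100 ms (= 2 * Tprop, Tprop = 50 ms)
Time until first ACK returns = Ttrans + RTT = 5 + 100 = 105 ms
Need W * Ttrans >= Ttrans + RTT  ->  W >= (Ttrans + RTT) / Ttrans
(Ttrans + RTT) / Ttrans = 105 / 5 = 21
W_min = ceil(21) = 21

21


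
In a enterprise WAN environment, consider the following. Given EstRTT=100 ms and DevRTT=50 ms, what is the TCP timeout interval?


Given: EstRTT = 100 ms, DevRTT = 50 ms
Timeout = EstRTT + 4 * DevRTT
4 * DevRTT = 4 * 50 = 200
Timeout = 100 + 200 = 300 ms

300


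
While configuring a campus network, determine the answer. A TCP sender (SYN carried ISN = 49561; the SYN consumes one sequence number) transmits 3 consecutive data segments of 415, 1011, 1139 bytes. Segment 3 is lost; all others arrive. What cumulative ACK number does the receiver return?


SYN uses sequence number 49561; first data byte = ISN + 1 = 49562.
Segment 1: SEQ = 49562, len = 415 B, covers [49562, 49976]
Segment 2: SEQ = 49977, len = 1011 B, covers [49977, 50987]
Segment 3: SEQ = 50988, len = 1139 B, covers [50988, 52126] [LOST]
In-order data received: bytes [49562, 50987] (segments 1..2).
Segment 3 missing -> gap begins at byte 50988.
Cumulative ACK = next expected in-order byte = 49562 + 415 + 1011 = 50988

50988


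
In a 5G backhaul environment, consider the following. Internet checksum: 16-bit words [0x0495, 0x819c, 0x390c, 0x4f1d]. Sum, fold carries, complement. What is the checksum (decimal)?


Given words: [0x0495, 0x819c, 0x390c, 0x4f1d]
Step 1: Sum all words
Raw sum = 1173 + 33180 + 14604 + 20253 = 69210
Step 2: Fold carry: (3674 + 1) = 3675
One's complement = ~3675 & 0xFFFF = 61860

61860


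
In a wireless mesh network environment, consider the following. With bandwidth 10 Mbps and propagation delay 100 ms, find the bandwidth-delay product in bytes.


Given: bandwidth = 10 Mbps, delay = 100 ms
BDP in bits = 10 * 10^6 * 100 / 1000
BDP in bits = 1000000
BDP in bytes = 1000000 / 8 = 125000

125000


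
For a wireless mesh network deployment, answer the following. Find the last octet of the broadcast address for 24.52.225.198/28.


Given: IP = 24.52.225.198, prefix = /28
Host bits = 32 - 28 = 4
Network last octet = 198 AND mask = 192
Host part size = 2^4 - 1 = 15
Broadcast last octet = 192 OR 15 = 207

207


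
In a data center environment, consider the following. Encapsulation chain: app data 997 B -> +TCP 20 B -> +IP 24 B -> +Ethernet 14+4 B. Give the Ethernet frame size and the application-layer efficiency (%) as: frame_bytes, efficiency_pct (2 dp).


TCP segment = 997 + 20 = 1017 B
IP packet = 1017 + 24 = 1041 B
Ethernet frame = 1041 + 14 + 4 = 1059 B
Efficiency = app / frame = 997 / 1059 = 0.941454 = 94.1454% -> 94.15% (2 dp)

1059, 94.15


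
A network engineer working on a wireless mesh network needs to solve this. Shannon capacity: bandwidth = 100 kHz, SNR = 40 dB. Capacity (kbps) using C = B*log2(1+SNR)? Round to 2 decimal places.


Given: B = 100 kHz, SNR = 40 dB
SNR linear = 10^(40/10) = 10000
1 + SNR = 10001
log2(10001) = 13.2878566418
C = 100 * 1000 * 13.2878566418 = 1328785.6642 bps
C = 1328.785664 kbps -> 1328.79 kbps (2 dp)

1328.79


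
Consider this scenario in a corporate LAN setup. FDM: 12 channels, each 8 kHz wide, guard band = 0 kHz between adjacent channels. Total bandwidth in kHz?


Given: 12 channels, 8 kHz each, guard = 0 kHz
Channel bandwidth = 12 * 8 = 96 kHz
Guard bands = 11 gaps * 0 kHz = 0 kHz
Total = 96 + 0 = 96 kHz

96


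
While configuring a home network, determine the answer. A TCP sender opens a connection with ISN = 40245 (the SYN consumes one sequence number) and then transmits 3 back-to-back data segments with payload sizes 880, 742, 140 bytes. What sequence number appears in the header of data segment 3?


The SYN occupies sequence number ISN = 40245, so the first data byte is ISN + 1 = 40246.
SEQ of data segment i = (ISN + 1) + sum of payload sizes of segments 1..i-1.
Segment 1: SEQ = 40246, payload = 880 bytes
Segment 2: SEQ = 41126, payload = 742 bytes
Segment 3: SEQ = 41868, payload = 140 bytes
SEQ of segment 3 = 40246 + 880 + 742 = 41868

41868


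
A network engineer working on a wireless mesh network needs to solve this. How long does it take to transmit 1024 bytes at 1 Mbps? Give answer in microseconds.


Given: packet = 1024 bytes, bandwidth = 1 Mbps
Packet in bits = 1024 * 8 = 8192 bits
Bandwidth = 1 * 10^6 = 1000000 bps
Time = 8192 / 1000000 seconds
Time in us = 8192 * 10^6 / 1000000 = 8192

8192


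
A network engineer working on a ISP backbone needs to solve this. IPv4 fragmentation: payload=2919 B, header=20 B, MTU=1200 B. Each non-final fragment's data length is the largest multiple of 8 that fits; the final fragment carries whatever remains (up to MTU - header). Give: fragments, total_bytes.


Max data per non-final fragment = floor((MTU - header)/8)*8 = floor((1200 - 20)/8)*8 = floor(1180/8)*8 = 1176 B
Final fragment needs no 8-byte alignment: it can carry up to MTU - header = 1180 B
Non-final fragments needed = ceil((payload - 1180) / 1176) = ceil(1739/1176) = ceil(1.4787) = 2
Number of fragments = 2 + 1 = 3
Fragment sizes (data): 2 * 1176 B + 567 B (last, 567 <= 1180 OK)
Total bytes sent = payload + n_frags * header = 2919 + 3*20 = 2919 + 60 = 2979 B

3, 2979


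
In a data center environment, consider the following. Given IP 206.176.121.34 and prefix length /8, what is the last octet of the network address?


Given: IP = 206.176.121.34, prefix = /8
Subnet mask = 255.0.0.0
Last octet of IP: 34
Last octet of mask: 0
Network last octet = 34 AND 0 = 0

0


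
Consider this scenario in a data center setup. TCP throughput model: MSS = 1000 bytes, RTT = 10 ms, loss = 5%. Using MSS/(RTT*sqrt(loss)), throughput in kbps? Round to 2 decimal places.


Given: MSS = 1000 bytes, RTT = 10 ms, loss = 5%
RTT in seconds = 10 / 1000 = 0.01
Loss rate = 5% = 0.05
sqrt(loss) = sqrt(0.05) = 0.223606797750
Throughput (bytes/s) = 1000 / (0.01 * 0.223606797750) = 447213.5955
Throughput (kbps) = 447213.5955 * 8 / 1000 = 3577.708764 -> 3577.71 kbps (2 dp)

3577.71
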